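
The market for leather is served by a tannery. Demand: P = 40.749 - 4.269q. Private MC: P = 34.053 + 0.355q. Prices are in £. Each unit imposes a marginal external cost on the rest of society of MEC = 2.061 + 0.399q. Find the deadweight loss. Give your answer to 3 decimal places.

DWL = £0.693

Market equilibrium (private): 34.053 + 0.355q = 40.749 - 4.269q → q_m = 1.4481.
Social marginal cost = private MC + MEC = 36.114 + 0.754q.
Set SMC = demand: 36.114 + 0.754q = 40.749 - 4.269q → q* = 0.9228.
The welfare-loss triangle has base |q_m − q*| and height MEC(q_m) (the vertical gap between SMC and demand is zero at q* and MEC at q_m).
DWL = ½ × 0.5253 × 2.6388 = 0.6931.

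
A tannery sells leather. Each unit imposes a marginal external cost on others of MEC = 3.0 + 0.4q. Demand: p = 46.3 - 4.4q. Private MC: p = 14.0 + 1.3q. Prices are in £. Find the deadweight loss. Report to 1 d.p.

DWL = £2.3

Market equilibrium (private): 14.0 + 1.3q = 46.3 - 4.4q → q_m = 5.6667.
Social marginal cost = private MC + MEC = 17.0 + 1.7q.
Set SMC = demand: 17.0 + 1.7q = 46.3 - 4.4q → q* = 4.8033.
The welfare-loss triangle has base |q_m − q*| and height MEC(q_m) (the vertical gap between SMC and demand is zero at q* and MEC at q_m).
DWL = ½ × 0.8634 × 5.2667 = 2.2736.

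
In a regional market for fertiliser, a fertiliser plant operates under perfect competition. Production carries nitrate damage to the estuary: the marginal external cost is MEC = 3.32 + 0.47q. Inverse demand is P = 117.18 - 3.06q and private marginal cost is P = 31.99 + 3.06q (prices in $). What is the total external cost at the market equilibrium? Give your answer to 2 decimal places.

$91.75

Market equilibrium (private): 31.99 + 3.06q = 117.18 - 3.06q → q_m = 13.9199.
Total external cost = ∫₀^{q_m} (3.32 + 0.47q) dq = 3.32×13.9199 + ½×0.47×13.9199² = 91.7485.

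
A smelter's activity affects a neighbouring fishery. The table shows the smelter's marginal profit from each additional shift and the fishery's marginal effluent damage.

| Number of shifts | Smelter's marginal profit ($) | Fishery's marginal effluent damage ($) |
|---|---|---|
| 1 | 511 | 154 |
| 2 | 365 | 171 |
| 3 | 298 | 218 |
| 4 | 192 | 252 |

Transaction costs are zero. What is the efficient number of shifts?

Bargaining reaches the level where marginal profit last exceeds marginal effluent damage.
That holds through level 3 (298 ≥ 218) but not at 4 (192 < 252).

3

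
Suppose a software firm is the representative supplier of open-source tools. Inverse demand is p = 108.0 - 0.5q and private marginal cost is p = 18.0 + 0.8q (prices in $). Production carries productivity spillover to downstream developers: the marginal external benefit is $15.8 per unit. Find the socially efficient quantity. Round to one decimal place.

q* = 81.4

Social marginal cost = private MC − MEB = 2.2 + 0.8q.
Set SMC = demand: 2.2 + 0.8q = 108.0 - 0.5q → q* = 81.3846.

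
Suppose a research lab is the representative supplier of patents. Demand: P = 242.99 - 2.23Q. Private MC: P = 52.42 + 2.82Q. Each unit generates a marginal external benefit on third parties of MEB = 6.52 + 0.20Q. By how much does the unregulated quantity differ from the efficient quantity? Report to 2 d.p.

Market equilibrium (private): 52.42 + 2.82Q = 242.99 - 2.23Q → Q_m = 37.7366.
Social marginal cost = private MC − MEB = 45.90 + 2.62Q.
Set SMC = demand: 45.90 + 2.62Q = 242.99 - 2.23Q → Q* = 40.6371.
Gap = |37.7366 − 40.6371| = 2.9005.

2.90 units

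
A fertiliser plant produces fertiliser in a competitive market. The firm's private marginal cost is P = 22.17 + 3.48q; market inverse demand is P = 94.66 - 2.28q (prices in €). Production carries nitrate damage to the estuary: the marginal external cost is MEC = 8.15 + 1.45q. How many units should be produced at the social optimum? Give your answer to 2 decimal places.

Social marginal cost = private MC + MEC = 30.32 + 4.93q.
Set SMC = demand: 30.32 + 4.93q = 94.66 - 2.28q → q* = 8.9237.

q* = 8.92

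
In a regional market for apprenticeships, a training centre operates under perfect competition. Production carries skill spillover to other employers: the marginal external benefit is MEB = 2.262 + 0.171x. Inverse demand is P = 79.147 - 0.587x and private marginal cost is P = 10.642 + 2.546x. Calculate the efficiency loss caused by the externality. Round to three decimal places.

DWL = 6.079

Market equilibrium (private): 10.642 + 2.546x = 79.147 - 0.587x → x_m = 21.8656.
Social marginal cost = private MC − MEB = 8.380 + 2.375x.
Set SMC = demand: 8.380 + 2.375x = 79.147 - 0.587x → x* = 23.8916.
The welfare-loss triangle has base |x_m − x*| and height MEB(x_m) (the vertical gap between SMC and demand is zero at x* and MEB at x_m).
DWL = ½ × 2.0260 × 6.0010 = 6.0790.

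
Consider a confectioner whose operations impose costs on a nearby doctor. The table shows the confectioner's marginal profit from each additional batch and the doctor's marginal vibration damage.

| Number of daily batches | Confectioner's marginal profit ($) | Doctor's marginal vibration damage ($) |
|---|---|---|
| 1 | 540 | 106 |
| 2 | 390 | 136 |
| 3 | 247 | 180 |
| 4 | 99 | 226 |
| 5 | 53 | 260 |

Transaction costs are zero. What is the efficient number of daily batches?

3

Bargaining reaches the level where marginal profit last exceeds marginal vibration damage.
That holds through level 3 (247 ≥ 180) but not at 4 (99 < 226).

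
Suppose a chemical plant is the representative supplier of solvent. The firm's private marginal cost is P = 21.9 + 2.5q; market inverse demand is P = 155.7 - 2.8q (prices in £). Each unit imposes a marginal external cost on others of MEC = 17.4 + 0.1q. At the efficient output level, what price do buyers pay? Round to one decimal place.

P = £95.3

Social marginal cost = private MC + MEC = 39.3 + 2.6q.
Set SMC = demand: 39.3 + 2.6q = 155.7 - 2.8q → q* = 21.5556.
Consumer price on the demand curve at q*: 155.7 − 2.8×21.5556 = 95.3443.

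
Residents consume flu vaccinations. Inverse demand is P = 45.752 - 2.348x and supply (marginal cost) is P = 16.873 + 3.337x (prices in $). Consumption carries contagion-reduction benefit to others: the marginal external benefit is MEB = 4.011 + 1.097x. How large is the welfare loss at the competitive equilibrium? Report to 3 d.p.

Market equilibrium (private): 16.873 + 3.337x = 45.752 - 2.348x → x_m = 5.0799.
Social marginal benefit = demand + MEB = 49.763 - 1.251x.
Set SMB = MC: 49.763 - 1.251x = 16.873 + 3.337x → x* = 7.1687.
Height of the DWL triangle at x_m is SMB(x_m) − MC(x_m) = MEB(x_m) = 9.5836.
DWL = ½ × 2.0888 × 9.5836 = 10.0091.

DWL = $10.009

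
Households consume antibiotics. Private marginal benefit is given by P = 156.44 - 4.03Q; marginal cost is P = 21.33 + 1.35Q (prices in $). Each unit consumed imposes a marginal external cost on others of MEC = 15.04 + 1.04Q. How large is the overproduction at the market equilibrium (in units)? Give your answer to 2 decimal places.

6.41 units

Market equilibrium (private): 21.33 + 1.35Q = 156.44 - 4.03Q → Q_m = 25.1134.
Social marginal benefit = demand − MEC = 141.40 - 5.07Q.
Set SMB = MC: 141.40 - 5.07Q = 21.33 + 1.35Q → Q* = 18.7025.
Gap = |25.1134 − 18.7025| = 6.4109.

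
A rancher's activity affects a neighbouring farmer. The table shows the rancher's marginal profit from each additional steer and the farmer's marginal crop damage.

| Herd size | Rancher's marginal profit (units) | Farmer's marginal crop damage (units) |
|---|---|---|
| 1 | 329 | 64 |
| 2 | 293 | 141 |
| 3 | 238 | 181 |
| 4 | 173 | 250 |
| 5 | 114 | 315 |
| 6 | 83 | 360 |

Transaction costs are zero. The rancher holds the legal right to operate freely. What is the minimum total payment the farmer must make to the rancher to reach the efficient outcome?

Left alone the rancher would choose level 6 (marginal profit stays positive).
Efficient level: k* = 3 (marginal profit ≥ marginal crop damage through 3).
The farmer must at least cover the rancher's forgone profit from cutting 6→3: 173 + 114 + 83 = 370.

370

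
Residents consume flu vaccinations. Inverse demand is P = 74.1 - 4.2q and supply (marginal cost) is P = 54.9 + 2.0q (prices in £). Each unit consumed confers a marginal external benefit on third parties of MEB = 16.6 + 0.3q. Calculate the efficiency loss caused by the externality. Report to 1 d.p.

Market equilibrium (private): 54.9 + 2.0q = 74.1 - 4.2q → q_m = 3.0968.
Social marginal benefit = demand + MEB = 90.7 - 3.9q.
Set SMB = MC: 90.7 - 3.9q = 54.9 + 2.0q → q* = 6.0678.
The loss is the area between SMB and MC from q* to q_m; with linear curves that's a triangle of height MEB(q_m).
DWL = ½ × 2.9710 × 17.5290 = 26.0393.

DWL = £26.0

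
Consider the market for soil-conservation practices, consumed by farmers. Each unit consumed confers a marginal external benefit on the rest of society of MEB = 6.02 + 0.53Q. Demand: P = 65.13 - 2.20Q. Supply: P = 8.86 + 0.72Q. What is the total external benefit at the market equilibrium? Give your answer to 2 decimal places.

Market equilibrium (private): 8.86 + 0.72Q = 65.13 - 2.20Q → Q_m = 19.2705.
Total external benefit = ∫₀^{Q_m} (6.02 + 0.53Q) dQ = 6.02×19.2705 + ½×0.53×19.2705² = 214.4167.

214.42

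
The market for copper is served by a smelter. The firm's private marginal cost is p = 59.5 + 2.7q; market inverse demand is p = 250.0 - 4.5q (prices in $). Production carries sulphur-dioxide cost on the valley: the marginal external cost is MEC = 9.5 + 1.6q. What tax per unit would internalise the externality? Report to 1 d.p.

Social marginal cost = private MC + MEC = 69.0 + 4.3q.
Set SMC = demand: 69.0 + 4.3q = 250.0 - 4.5q → q* = 20.5682.
The Pigouvian tax equals MEC at q*: 9.5 + 1.6×20.5682 = 42.4091.

tax = $42.4 per unit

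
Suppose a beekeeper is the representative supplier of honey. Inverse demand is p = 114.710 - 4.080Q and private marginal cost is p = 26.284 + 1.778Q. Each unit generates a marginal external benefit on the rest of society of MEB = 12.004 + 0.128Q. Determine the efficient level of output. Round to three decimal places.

Social marginal cost = private MC − MEB = 14.280 + 1.650Q.
Set SMC = demand: 14.280 + 1.650Q = 114.710 - 4.080Q → Q* = 17.5271.

Q* = 17.527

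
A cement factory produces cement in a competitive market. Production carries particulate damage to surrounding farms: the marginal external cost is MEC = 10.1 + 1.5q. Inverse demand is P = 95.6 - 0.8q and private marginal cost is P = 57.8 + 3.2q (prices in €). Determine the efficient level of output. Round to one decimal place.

Social marginal cost = private MC + MEC = 67.9 + 4.7q.
Set SMC = demand: 67.9 + 4.7q = 95.6 - 0.8q → q* = 5.0364.

q* = 5.0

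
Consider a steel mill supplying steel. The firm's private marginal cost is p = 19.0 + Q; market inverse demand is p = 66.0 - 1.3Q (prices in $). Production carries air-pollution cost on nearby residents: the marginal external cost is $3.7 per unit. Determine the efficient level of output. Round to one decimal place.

Q* = 18.8

Social marginal cost = private MC + MEC = 22.7 + Q.
Set SMC = demand: 22.7 + Q = 66.0 - 1.3Q → Q* = 18.8261.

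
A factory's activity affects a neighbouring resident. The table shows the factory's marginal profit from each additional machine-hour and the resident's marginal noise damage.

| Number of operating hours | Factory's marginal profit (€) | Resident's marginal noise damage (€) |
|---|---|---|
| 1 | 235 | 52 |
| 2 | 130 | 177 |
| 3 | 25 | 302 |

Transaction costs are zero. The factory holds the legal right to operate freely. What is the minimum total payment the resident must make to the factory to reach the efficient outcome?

€155

Left alone the factory would choose level 3 (marginal profit stays positive).
Efficient level: k* = 1 (marginal profit ≥ marginal noise damage through 1).
The resident must at least cover the factory's forgone profit from cutting 3→1: 130 + 25 = 155.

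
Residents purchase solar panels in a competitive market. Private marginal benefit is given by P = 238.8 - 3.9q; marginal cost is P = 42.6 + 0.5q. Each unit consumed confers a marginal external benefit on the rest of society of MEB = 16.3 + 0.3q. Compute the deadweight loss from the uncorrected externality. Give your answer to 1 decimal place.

DWL = 107.4

Market equilibrium (private): 42.6 + 0.5q = 238.8 - 3.9q → q_m = 44.5909.
Social marginal benefit = demand + MEB = 255.1 - 3.6q.
Set SMB = MC: 255.1 - 3.6q = 42.6 + 0.5q → q* = 51.8293.
Between q* and q_m the wedge SMB − MC runs linearly from 0 to MEB(q_m), so the loss is a triangle.
DWL = ½ × 7.2384 × 29.6773 = 107.4081.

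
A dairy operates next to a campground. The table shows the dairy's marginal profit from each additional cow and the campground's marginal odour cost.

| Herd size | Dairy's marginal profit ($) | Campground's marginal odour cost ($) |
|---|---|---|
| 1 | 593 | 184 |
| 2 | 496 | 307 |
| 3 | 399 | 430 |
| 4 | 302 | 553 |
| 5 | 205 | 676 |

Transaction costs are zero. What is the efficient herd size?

Bargaining reaches the level where marginal profit last exceeds marginal odour cost.
That holds through level 2 (496 ≥ 307) but not at 3 (399 < 430).

2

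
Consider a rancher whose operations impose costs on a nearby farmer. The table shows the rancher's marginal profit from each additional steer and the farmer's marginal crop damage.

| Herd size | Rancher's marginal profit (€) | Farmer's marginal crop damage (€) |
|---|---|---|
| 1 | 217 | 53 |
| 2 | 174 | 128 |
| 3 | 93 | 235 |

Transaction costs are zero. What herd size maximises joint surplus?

Bargaining reaches the level where marginal profit last exceeds marginal crop damage.
That holds through level 2 (174 ≥ 128) but not at 3 (93 < 235).

2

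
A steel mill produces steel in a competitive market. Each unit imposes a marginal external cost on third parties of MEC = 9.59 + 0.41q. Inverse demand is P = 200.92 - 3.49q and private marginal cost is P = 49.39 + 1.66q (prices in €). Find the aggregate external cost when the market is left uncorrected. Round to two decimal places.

€459.64

Market equilibrium (private): 49.39 + 1.66q = 200.92 - 3.49q → q_m = 29.4233.
Total external cost = ∫₀^{q_m} (9.59 + 0.41q) dq = 9.59×29.4233 + ½×0.41×29.4233² = 459.6442.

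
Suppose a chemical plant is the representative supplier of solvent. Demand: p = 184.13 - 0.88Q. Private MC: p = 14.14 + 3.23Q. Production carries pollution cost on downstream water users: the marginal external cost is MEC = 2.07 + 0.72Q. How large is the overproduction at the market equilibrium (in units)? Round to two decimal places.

Market equilibrium (private): 14.14 + 3.23Q = 184.13 - 0.88Q → Q_m = 41.3601.
Social marginal cost = private MC + MEC = 16.21 + 3.95Q.
Set SMC = demand: 16.21 + 3.95Q = 184.13 - 0.88Q → Q* = 34.7660.
Gap = |41.3601 − 34.7660| = 6.5941.

6.59 units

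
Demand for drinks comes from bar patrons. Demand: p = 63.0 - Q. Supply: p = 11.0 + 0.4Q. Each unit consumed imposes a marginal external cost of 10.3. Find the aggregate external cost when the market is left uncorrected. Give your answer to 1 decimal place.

Market equilibrium (private): 11.0 + 0.4Q = 63.0 - Q → Q_m = 37.1429.
Total external cost = MEC × Q_m = 10.3 × 37.1429 = 382.5719.

382.6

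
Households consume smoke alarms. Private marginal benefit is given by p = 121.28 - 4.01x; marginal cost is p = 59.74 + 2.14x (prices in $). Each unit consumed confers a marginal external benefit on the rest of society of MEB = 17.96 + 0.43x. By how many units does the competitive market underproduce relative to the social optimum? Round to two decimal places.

Market equilibrium (private): 59.74 + 2.14x = 121.28 - 4.01x → x_m = 10.0065.
Social marginal benefit = demand + MEB = 139.24 - 3.58x.
Set SMB = MC: 139.24 - 3.58x = 59.74 + 2.14x → x* = 13.8986.
Gap = |10.0065 − 13.8986| = 3.8921.

3.89 units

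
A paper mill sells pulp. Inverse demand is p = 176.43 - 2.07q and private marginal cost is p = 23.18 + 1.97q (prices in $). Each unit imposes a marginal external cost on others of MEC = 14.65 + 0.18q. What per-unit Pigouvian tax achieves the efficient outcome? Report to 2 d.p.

Social marginal cost = private MC + MEC = 37.83 + 2.15q.
Set SMC = demand: 37.83 + 2.15q = 176.43 - 2.07q → q* = 32.8436.
The Pigouvian tax equals MEC at q*: 14.65 + 0.18×32.8436 = 20.5618.

tax = $20.56 per unit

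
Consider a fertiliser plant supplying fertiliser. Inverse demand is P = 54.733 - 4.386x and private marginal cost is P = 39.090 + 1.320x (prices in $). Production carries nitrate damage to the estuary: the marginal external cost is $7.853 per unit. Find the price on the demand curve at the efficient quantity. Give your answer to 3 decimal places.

P = $48.745

Social marginal cost = private MC + MEC = 46.943 + 1.320x.
Set SMC = demand: 46.943 + 1.320x = 54.733 - 4.386x → x* = 1.3652.
Consumer price on the demand curve at x*: 54.733 − 4.386×1.3652 = 48.7452.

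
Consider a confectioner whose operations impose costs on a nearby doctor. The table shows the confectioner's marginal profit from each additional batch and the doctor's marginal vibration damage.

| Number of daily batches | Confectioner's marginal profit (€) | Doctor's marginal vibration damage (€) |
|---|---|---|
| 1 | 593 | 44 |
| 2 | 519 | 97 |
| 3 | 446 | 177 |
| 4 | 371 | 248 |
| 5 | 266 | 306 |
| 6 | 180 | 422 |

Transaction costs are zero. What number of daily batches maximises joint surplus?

4

Bargaining reaches the level where marginal profit last exceeds marginal vibration damage.
That holds through level 4 (371 ≥ 248) but not at 5 (266 < 306).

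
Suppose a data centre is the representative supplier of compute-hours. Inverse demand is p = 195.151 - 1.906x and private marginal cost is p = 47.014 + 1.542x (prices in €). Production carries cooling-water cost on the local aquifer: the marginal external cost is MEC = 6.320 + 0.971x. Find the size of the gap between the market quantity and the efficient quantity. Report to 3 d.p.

10.871 units

Market equilibrium (private): 47.014 + 1.542x = 195.151 - 1.906x → x_m = 42.9632.
Social marginal cost = private MC + MEC = 53.334 + 2.513x.
Set SMC = demand: 53.334 + 2.513x = 195.151 - 1.906x → x* = 32.0926.
Gap = |42.9632 − 32.0926| = 10.8706.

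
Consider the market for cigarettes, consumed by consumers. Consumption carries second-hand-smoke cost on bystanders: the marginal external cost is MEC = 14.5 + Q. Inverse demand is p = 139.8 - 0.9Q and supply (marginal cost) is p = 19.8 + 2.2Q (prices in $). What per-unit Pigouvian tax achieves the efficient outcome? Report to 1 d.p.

tax = $40.2 per unit

Social marginal benefit = demand − MEC = 125.3 - 1.9Q.
Set SMB = MC: 125.3 - 1.9Q = 19.8 + 2.2Q → Q* = 25.7317.
The Pigouvian tax equals MEC at Q*: 14.5 + 1.0×25.7317 = 40.2317.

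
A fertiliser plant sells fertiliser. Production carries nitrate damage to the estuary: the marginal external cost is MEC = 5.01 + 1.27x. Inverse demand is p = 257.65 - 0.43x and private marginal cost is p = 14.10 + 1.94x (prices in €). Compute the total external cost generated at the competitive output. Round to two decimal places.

Market equilibrium (private): 14.10 + 1.94x = 257.65 - 0.43x → x_m = 102.7637.
Total external cost = ∫₀^{x_m} (5.01 + 1.27x) dx = 5.01×102.7637 + ½×1.27×102.7637² = 7220.6862.

€7220.69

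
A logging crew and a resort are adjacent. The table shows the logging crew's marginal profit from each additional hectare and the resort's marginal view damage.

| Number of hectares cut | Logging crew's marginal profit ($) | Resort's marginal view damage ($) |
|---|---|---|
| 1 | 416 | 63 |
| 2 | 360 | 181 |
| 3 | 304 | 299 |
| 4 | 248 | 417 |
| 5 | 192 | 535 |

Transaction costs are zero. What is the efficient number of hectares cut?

Bargaining reaches the level where marginal profit last exceeds marginal view damage.
That holds through level 3 (304 ≥ 299) but not at 4 (248 < 417).

3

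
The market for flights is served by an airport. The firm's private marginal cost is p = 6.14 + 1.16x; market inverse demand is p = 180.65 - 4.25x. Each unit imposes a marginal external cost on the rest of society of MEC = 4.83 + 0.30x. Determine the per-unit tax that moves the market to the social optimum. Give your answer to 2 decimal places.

tax = 13.74 per unit

Social marginal cost = private MC + MEC = 10.97 + 1.46x.
Set SMC = demand: 10.97 + 1.46x = 180.65 - 4.25x → x* = 29.7163.
The Pigouvian tax equals MEC at x*: 4.83 + 0.30×29.7163 = 13.7449.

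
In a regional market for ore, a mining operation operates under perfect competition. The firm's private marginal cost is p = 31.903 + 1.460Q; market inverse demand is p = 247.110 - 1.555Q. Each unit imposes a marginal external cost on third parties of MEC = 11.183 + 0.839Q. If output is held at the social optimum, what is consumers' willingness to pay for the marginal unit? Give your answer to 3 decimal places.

Social marginal cost = private MC + MEC = 43.086 + 2.299Q.
Set SMC = demand: 43.086 + 2.299Q = 247.110 - 1.555Q → Q* = 52.9382.
Consumer price on the demand curve at Q*: 247.110 − 1.555×52.9382 = 164.7911.

P = 164.791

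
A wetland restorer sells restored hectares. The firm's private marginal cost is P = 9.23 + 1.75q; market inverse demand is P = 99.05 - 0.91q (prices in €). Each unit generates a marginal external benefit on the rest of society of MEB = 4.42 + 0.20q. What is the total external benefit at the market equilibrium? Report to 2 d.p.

€263.27

Market equilibrium (private): 9.23 + 1.75q = 99.05 - 0.91q → q_m = 33.7669.
Total external benefit = ∫₀^{q_m} (4.42 + 0.20q) dq = 4.42×33.7669 + ½×0.20×33.7669² = 263.2701.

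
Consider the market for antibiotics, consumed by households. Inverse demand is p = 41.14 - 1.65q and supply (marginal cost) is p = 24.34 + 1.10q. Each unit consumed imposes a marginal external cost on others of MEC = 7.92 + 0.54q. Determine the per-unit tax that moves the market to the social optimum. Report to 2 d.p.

Social marginal benefit = demand − MEC = 33.22 - 2.19q.
Set SMB = MC: 33.22 - 2.19q = 24.34 + 1.10q → q* = 2.6991.
The Pigouvian tax equals MEC at q*: 7.92 + 0.54×2.6991 = 9.3775.

tax = 9.38 per unit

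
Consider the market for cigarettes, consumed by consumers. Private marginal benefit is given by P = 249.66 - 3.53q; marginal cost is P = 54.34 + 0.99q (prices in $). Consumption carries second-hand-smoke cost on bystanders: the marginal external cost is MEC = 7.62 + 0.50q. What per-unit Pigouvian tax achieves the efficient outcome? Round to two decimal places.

tax = $26.32 per unit

Social marginal benefit = demand − MEC = 242.04 - 4.03q.
Set SMB = MC: 242.04 - 4.03q = 54.34 + 0.99q → q* = 37.3904.
The Pigouvian tax equals MEC at q*: 7.62 + 0.50×37.3904 = 26.3152.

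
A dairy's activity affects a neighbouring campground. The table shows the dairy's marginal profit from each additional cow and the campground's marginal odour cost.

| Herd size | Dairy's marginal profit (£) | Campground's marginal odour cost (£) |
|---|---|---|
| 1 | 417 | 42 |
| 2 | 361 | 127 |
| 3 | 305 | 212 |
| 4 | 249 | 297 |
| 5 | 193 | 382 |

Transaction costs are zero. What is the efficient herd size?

Bargaining reaches the level where marginal profit last exceeds marginal odour cost.
That holds through level 3 (305 ≥ 212) but not at 4 (249 < 297).

3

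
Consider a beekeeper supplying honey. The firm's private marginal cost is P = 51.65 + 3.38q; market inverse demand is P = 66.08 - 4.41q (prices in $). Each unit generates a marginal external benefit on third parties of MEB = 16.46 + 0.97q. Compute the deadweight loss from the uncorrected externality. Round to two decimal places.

Market equilibrium (private): 51.65 + 3.38q = 66.08 - 4.41q → q_m = 1.8524.
Social marginal cost = private MC − MEB = 35.19 + 2.41q.
Set SMC = demand: 35.19 + 2.41q = 66.08 - 4.41q → q* = 4.5293.
The welfare-loss triangle has base |q_m − q*| and height MEB(q_m) (the vertical gap between SMC and demand is zero at q* and MEB at q_m).
DWL = ½ × 2.6769 × 18.2568 = 24.4358.

DWL = $24.44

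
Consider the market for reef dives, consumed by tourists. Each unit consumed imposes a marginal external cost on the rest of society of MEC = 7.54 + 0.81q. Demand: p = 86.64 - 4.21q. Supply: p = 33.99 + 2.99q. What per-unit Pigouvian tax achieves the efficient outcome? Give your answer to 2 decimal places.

Social marginal benefit = demand − MEC = 79.10 - 5.02q.
Set SMB = MC: 79.10 - 5.02q = 33.99 + 2.99q → q* = 5.6317.
The Pigouvian tax equals MEC at q*: 7.54 + 0.81×5.6317 = 12.1017.

tax = 12.10 per unit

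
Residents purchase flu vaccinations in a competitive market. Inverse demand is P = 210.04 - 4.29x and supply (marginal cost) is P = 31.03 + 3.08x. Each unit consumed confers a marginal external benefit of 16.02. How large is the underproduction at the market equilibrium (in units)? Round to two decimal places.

Market equilibrium (private): 31.03 + 3.08x = 210.04 - 4.29x → x_m = 24.2890.
Social marginal benefit = demand + MEB = 226.06 - 4.29x.
Set SMB = MC: 226.06 - 4.29x = 31.03 + 3.08x → x* = 26.4627.
Gap = |24.2890 − 26.4627| = 2.1737.

2.17 units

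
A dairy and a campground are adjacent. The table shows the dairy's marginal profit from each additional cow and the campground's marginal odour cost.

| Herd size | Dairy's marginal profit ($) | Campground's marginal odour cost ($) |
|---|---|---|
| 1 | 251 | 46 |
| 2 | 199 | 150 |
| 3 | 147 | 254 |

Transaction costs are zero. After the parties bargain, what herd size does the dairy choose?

Bargaining reaches the level where marginal profit last exceeds marginal odour cost.
That holds through level 2 (199 ≥ 150) but not at 3 (147 < 254).

2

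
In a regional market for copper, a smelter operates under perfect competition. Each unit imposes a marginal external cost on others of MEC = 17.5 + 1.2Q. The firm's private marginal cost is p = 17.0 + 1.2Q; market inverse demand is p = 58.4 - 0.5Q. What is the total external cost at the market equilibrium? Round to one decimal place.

782.0

Market equilibrium (private): 17.0 + 1.2Q = 58.4 - 0.5Q → Q_m = 24.3529.
Total external cost = ∫₀^{Q_m} (17.5 + 1.2Q) dQ = 17.5×24.3529 + ½×1.2×24.3529² = 782.0140.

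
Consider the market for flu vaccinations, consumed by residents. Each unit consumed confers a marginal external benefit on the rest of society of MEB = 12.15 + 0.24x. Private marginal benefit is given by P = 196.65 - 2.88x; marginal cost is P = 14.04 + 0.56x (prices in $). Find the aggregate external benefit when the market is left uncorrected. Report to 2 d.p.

Market equilibrium (private): 14.04 + 0.56x = 196.65 - 2.88x → x_m = 53.0843.
Total external benefit = ∫₀^{x_m} (12.15 + 0.24x) dx = 12.15×53.0843 + ½×0.24×53.0843² = 983.1274.

$983.13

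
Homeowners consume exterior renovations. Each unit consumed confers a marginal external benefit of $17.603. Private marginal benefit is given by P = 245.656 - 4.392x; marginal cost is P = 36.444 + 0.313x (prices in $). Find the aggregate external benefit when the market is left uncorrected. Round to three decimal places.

$782.733

Market equilibrium (private): 36.444 + 0.313x = 245.656 - 4.392x → x_m = 44.4659.
Total external benefit = MEB × x_m = 17.603 × 44.4659 = 782.7332.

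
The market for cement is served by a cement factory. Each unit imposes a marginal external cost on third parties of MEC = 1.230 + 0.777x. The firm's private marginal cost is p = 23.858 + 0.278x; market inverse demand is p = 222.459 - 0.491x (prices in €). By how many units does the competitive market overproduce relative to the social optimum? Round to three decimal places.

130.593 units

Market equilibrium (private): 23.858 + 0.278x = 222.459 - 0.491x → x_m = 258.2588.
Social marginal cost = private MC + MEC = 25.088 + 1.055x.
Set SMC = demand: 25.088 + 1.055x = 222.459 - 0.491x → x* = 127.6656.
Gap = |258.2588 − 127.6656| = 130.5932.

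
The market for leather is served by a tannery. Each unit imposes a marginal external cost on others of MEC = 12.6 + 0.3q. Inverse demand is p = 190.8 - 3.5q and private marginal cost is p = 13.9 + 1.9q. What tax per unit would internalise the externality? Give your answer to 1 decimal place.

tax = 21.2 per unit

Social marginal cost = private MC + MEC = 26.5 + 2.2q.
Set SMC = demand: 26.5 + 2.2q = 190.8 - 3.5q → q* = 28.8246.
The Pigouvian tax equals MEC at q*: 12.6 + 0.3×28.8246 = 21.2474.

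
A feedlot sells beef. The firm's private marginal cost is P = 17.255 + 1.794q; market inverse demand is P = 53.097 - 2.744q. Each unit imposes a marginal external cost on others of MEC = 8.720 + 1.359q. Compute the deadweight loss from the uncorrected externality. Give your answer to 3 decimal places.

Market equilibrium (private): 17.255 + 1.794q = 53.097 - 2.744q → q_m = 7.8982.
Social marginal cost = private MC + MEC = 25.975 + 3.153q.
Set SMC = demand: 25.975 + 3.153q = 53.097 - 2.744q → q* = 4.5993.
Height of the DWL triangle at q_m is SMC(q_m) − demand(q_m) = MEC(q_m) = 19.4536.
DWL = ½ × 3.2989 × 19.4536 = 32.0877.

DWL = 32.088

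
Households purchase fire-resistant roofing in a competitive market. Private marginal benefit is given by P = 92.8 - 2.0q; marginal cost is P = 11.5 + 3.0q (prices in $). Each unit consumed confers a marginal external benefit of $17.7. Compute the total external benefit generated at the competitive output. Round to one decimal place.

Market equilibrium (private): 11.5 + 3.0q = 92.8 - 2.0q → q_m = 16.2600.
Total external benefit = MEB × q_m = 17.7 × 16.2600 = 287.8020.

$287.8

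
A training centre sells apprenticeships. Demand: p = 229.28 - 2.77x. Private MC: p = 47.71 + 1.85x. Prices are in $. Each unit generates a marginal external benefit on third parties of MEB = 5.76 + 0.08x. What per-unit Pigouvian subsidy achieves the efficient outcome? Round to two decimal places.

Social marginal cost = private MC − MEB = 41.95 + 1.77x.
Set SMC = demand: 41.95 + 1.77x = 229.28 - 2.77x → x* = 41.2621.
The Pigouvian subsidy equals MEB at x*: 5.76 + 0.08×41.2621 = 9.0610.

subsidy = $9.06 per unit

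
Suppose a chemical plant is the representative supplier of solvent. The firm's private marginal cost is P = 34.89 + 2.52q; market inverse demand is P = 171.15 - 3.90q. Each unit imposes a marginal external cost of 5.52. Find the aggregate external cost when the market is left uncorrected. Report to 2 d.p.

117.16

Market equilibrium (private): 34.89 + 2.52q = 171.15 - 3.90q → q_m = 21.2243.
Total external cost = MEC × q_m = 5.52 × 21.2243 = 117.1581.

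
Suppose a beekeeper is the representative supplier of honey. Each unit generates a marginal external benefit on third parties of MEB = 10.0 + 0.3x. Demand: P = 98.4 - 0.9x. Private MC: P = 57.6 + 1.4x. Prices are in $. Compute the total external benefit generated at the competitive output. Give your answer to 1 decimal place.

$224.6

Market equilibrium (private): 57.6 + 1.4x = 98.4 - 0.9x → x_m = 17.7391.
Total external benefit = ∫₀^{x_m} (10.0 + 0.3x) dx = 10.0×17.7391 + ½×0.3×17.7391² = 224.5924.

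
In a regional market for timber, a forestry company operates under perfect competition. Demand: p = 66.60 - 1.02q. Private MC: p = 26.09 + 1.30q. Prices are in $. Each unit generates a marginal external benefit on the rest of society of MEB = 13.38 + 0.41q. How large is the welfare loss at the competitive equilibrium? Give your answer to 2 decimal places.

Market equilibrium (private): 26.09 + 1.30q = 66.60 - 1.02q → q_m = 17.4612.
Social marginal cost = private MC − MEB = 12.71 + 0.89q.
Set SMC = demand: 12.71 + 0.89q = 66.60 - 1.02q → q* = 28.2147.
The loss is the area between SMC and demand from q* to q_m; with linear curves that's a triangle of height MEB(q_m).
DWL = ½ × 10.7535 × 20.5391 = 110.4336.

DWL = $110.43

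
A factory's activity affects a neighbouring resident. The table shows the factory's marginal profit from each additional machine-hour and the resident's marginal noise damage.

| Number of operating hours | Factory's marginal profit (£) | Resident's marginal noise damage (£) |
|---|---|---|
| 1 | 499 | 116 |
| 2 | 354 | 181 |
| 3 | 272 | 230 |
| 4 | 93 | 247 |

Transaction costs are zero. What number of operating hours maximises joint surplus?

3

Bargaining reaches the level where marginal profit last exceeds marginal noise damage.
That holds through level 3 (272 ≥ 230) but not at 4 (93 < 247).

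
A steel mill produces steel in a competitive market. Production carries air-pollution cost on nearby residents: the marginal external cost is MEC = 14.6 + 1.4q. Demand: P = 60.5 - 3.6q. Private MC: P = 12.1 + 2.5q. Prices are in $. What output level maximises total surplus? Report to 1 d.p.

q* = 4.5

Social marginal cost = private MC + MEC = 26.7 + 3.9q.
Set SMC = demand: 26.7 + 3.9q = 60.5 - 3.6q → q* = 4.5067.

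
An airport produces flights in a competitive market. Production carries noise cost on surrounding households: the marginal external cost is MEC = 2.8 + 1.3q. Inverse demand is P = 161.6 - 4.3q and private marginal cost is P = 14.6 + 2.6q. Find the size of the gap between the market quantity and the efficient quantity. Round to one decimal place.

3.7 units

Market equilibrium (private): 14.6 + 2.6q = 161.6 - 4.3q → q_m = 21.3043.
Social marginal cost = private MC + MEC = 17.4 + 3.9q.
Set SMC = demand: 17.4 + 3.9q = 161.6 - 4.3q → q* = 17.5854.
Gap = |21.3043 − 17.5854| = 3.7189.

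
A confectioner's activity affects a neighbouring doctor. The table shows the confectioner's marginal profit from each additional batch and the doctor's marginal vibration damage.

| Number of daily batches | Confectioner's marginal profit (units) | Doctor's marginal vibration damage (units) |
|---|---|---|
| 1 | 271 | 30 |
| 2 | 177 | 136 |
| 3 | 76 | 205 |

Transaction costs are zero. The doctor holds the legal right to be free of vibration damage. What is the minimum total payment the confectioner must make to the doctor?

Efficient level: marginal profit ≥ marginal vibration damage through level 2, so k* = 2.
With the doctor holding the right, the confectioner must at least compensate total damage at k*: 30 + 136 = 166.

166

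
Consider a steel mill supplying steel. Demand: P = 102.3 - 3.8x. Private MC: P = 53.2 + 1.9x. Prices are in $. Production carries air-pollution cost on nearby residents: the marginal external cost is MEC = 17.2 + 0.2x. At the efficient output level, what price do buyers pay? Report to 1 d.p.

Social marginal cost = private MC + MEC = 70.4 + 2.1x.
Set SMC = demand: 70.4 + 2.1x = 102.3 - 3.8x → x* = 5.4068.
Consumer price on the demand curve at x*: 102.3 − 3.8×5.4068 = 81.7542.

P = $81.8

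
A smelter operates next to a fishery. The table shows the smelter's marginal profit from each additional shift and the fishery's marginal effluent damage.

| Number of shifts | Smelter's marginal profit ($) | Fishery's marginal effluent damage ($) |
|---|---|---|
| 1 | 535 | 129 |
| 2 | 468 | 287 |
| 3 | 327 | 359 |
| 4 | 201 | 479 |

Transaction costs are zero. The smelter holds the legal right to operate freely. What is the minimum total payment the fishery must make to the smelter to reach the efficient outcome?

Left alone the smelter would choose level 4 (marginal profit stays positive).
Efficient level: k* = 2 (marginal profit ≥ marginal effluent damage through 2).
The fishery must at least cover the smelter's forgone profit from cutting 4→2: 327 + 201 = 528.

$528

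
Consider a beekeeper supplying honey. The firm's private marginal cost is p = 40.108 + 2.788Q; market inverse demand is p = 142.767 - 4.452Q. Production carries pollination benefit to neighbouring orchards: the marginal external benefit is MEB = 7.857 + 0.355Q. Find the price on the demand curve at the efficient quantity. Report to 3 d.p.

P = 71.305

Social marginal cost = private MC − MEB = 32.251 + 2.433Q.
Set SMC = demand: 32.251 + 2.433Q = 142.767 - 4.452Q → Q* = 16.0517.
Consumer price on the demand curve at Q*: 142.767 − 4.452×16.0517 = 71.3048.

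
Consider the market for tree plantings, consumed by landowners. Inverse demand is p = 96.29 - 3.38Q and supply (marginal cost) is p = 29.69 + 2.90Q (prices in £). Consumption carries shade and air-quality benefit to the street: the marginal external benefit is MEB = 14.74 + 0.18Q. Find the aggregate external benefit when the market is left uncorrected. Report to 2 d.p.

£166.44

Market equilibrium (private): 29.69 + 2.90Q = 96.29 - 3.38Q → Q_m = 10.6051.
Total external benefit = ∫₀^{Q_m} (14.74 + 0.18Q) dQ = 14.74×10.6051 + ½×0.18×10.6051² = 166.4413.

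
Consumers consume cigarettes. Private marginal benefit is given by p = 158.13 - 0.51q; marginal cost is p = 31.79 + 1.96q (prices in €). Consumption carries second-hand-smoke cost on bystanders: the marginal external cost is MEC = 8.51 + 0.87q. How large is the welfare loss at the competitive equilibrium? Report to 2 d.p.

Market equilibrium (private): 31.79 + 1.96q = 158.13 - 0.51q → q_m = 51.1498.
Social marginal benefit = demand − MEC = 149.62 - 1.38q.
Set SMB = MC: 149.62 - 1.38q = 31.79 + 1.96q → q* = 35.2784.
The loss is the area between SMB and MC from q* to q_m; with linear curves that's a triangle of height MEC(q_m).
DWL = ½ × 15.8714 × 53.0103 = 420.6738.

DWL = €420.67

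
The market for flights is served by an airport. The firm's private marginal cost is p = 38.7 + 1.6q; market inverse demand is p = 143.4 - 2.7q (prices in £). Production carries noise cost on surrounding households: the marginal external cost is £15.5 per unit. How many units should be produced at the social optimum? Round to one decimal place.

Social marginal cost = private MC + MEC = 54.2 + 1.6q.
Set SMC = demand: 54.2 + 1.6q = 143.4 - 2.7q → q* = 20.7442.

q* = 20.7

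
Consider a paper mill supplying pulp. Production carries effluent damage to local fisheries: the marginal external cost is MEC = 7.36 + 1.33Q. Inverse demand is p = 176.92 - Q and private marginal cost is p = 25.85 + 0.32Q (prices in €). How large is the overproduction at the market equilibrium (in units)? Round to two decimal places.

Market equilibrium (private): 25.85 + 0.32Q = 176.92 - Q → Q_m = 114.4470.
Social marginal cost = private MC + MEC = 33.21 + 1.65Q.
Set SMC = demand: 33.21 + 1.65Q = 176.92 - Q → Q* = 54.2302.
Gap = |114.4470 − 54.2302| = 60.2168.

60.22 units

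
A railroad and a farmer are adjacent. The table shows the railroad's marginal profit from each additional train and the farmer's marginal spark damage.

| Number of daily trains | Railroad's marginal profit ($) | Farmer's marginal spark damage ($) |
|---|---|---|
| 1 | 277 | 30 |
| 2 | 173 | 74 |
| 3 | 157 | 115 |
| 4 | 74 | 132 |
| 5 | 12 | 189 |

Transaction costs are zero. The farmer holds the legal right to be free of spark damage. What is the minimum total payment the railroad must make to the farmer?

$219

Efficient level: marginal profit ≥ marginal spark damage through level 3, so k* = 3.
With the farmer holding the right, the railroad must at least compensate total damage at k*: 30 + 74 + 115 = 219.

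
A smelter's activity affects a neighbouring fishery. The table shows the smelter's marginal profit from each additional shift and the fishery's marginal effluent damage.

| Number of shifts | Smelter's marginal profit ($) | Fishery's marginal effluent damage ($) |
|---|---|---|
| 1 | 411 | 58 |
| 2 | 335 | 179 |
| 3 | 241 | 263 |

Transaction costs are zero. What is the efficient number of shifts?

Bargaining reaches the level where marginal profit last exceeds marginal effluent damage.
That holds through level 2 (335 ≥ 179) but not at 3 (241 < 263).

2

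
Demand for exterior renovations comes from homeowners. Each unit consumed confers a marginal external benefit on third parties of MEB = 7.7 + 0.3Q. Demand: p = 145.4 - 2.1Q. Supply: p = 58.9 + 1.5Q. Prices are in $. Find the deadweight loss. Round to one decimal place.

DWL = $33.7

Market equilibrium (private): 58.9 + 1.5Q = 145.4 - 2.1Q → Q_m = 24.0278.
Social marginal benefit = demand + MEB = 153.1 - 1.8Q.
Set SMB = MC: 153.1 - 1.8Q = 58.9 + 1.5Q → Q* = 28.5455.
Between Q* and Q_m the wedge SMB − MC runs linearly from 0 to MEB(Q_m), so the loss is a triangle.
DWL = ½ × 4.5177 × 14.9083 = 33.6756.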